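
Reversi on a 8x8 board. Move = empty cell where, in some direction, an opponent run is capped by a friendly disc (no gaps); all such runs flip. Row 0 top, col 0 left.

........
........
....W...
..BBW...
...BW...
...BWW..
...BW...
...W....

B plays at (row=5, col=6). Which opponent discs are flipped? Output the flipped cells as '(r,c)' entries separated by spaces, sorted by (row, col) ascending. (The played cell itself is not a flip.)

Answer: (5,4) (5,5)

Derivation:
Dir NW: first cell '.' (not opp) -> no flip
Dir N: first cell '.' (not opp) -> no flip
Dir NE: first cell '.' (not opp) -> no flip
Dir W: opp run (5,5) (5,4) capped by B -> flip
Dir E: first cell '.' (not opp) -> no flip
Dir SW: first cell '.' (not opp) -> no flip
Dir S: first cell '.' (not opp) -> no flip
Dir SE: first cell '.' (not opp) -> no flip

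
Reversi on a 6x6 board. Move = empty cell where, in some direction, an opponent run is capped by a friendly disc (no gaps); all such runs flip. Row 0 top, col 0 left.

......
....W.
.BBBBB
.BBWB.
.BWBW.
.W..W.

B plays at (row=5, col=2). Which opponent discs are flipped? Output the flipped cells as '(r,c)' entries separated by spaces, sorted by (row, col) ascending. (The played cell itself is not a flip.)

Dir NW: first cell 'B' (not opp) -> no flip
Dir N: opp run (4,2) capped by B -> flip
Dir NE: first cell 'B' (not opp) -> no flip
Dir W: opp run (5,1), next='.' -> no flip
Dir E: first cell '.' (not opp) -> no flip
Dir SW: edge -> no flip
Dir S: edge -> no flip
Dir SE: edge -> no flip

Answer: (4,2)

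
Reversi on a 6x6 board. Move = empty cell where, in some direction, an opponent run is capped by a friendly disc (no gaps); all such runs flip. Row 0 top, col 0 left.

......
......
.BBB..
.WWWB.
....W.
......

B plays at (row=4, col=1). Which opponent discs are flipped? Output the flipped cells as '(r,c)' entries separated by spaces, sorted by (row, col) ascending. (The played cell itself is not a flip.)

Answer: (3,1) (3,2)

Derivation:
Dir NW: first cell '.' (not opp) -> no flip
Dir N: opp run (3,1) capped by B -> flip
Dir NE: opp run (3,2) capped by B -> flip
Dir W: first cell '.' (not opp) -> no flip
Dir E: first cell '.' (not opp) -> no flip
Dir SW: first cell '.' (not opp) -> no flip
Dir S: first cell '.' (not opp) -> no flip
Dir SE: first cell '.' (not opp) -> no flip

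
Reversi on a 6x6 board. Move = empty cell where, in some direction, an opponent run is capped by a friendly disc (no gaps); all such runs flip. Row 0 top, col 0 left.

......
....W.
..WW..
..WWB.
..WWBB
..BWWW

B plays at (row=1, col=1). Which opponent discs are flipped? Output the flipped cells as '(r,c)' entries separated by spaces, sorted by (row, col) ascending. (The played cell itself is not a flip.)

Answer: (2,2) (3,3)

Derivation:
Dir NW: first cell '.' (not opp) -> no flip
Dir N: first cell '.' (not opp) -> no flip
Dir NE: first cell '.' (not opp) -> no flip
Dir W: first cell '.' (not opp) -> no flip
Dir E: first cell '.' (not opp) -> no flip
Dir SW: first cell '.' (not opp) -> no flip
Dir S: first cell '.' (not opp) -> no flip
Dir SE: opp run (2,2) (3,3) capped by B -> flip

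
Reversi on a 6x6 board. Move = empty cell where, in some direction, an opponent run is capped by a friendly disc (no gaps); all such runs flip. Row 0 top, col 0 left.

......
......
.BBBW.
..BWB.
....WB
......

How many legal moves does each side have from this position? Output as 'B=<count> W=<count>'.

Answer: B=5 W=5

Derivation:
-- B to move --
(1,3): no bracket -> illegal
(1,4): flips 1 -> legal
(1,5): no bracket -> illegal
(2,5): flips 1 -> legal
(3,5): no bracket -> illegal
(4,2): no bracket -> illegal
(4,3): flips 2 -> legal
(5,3): no bracket -> illegal
(5,4): flips 1 -> legal
(5,5): flips 2 -> legal
B mobility = 5
-- W to move --
(1,0): no bracket -> illegal
(1,1): flips 1 -> legal
(1,2): no bracket -> illegal
(1,3): flips 1 -> legal
(1,4): no bracket -> illegal
(2,0): flips 3 -> legal
(2,5): no bracket -> illegal
(3,0): no bracket -> illegal
(3,1): flips 1 -> legal
(3,5): flips 1 -> legal
(4,1): no bracket -> illegal
(4,2): no bracket -> illegal
(4,3): no bracket -> illegal
(5,4): no bracket -> illegal
(5,5): no bracket -> illegal
W mobility = 5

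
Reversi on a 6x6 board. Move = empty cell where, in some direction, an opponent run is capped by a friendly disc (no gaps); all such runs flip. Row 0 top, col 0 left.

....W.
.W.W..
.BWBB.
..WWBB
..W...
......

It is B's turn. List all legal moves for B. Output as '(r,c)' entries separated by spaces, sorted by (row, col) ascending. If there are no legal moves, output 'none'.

(0,0): no bracket -> illegal
(0,1): flips 1 -> legal
(0,2): flips 1 -> legal
(0,3): flips 1 -> legal
(0,5): no bracket -> illegal
(1,0): no bracket -> illegal
(1,2): no bracket -> illegal
(1,4): no bracket -> illegal
(1,5): no bracket -> illegal
(2,0): no bracket -> illegal
(3,1): flips 2 -> legal
(4,1): flips 1 -> legal
(4,3): flips 2 -> legal
(4,4): no bracket -> illegal
(5,1): flips 2 -> legal
(5,2): no bracket -> illegal
(5,3): no bracket -> illegal

Answer: (0,1) (0,2) (0,3) (3,1) (4,1) (4,3) (5,1)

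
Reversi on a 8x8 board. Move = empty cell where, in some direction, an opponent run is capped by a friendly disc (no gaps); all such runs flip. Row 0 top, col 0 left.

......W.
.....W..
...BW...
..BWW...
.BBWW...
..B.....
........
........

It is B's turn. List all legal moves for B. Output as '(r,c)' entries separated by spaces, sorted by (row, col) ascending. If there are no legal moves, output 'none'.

Answer: (2,5) (3,5) (4,5) (5,3) (5,4)

Derivation:
(0,4): no bracket -> illegal
(0,5): no bracket -> illegal
(0,7): no bracket -> illegal
(1,3): no bracket -> illegal
(1,4): no bracket -> illegal
(1,6): no bracket -> illegal
(1,7): no bracket -> illegal
(2,2): no bracket -> illegal
(2,5): flips 3 -> legal
(2,6): no bracket -> illegal
(3,5): flips 2 -> legal
(4,5): flips 3 -> legal
(5,3): flips 2 -> legal
(5,4): flips 1 -> legal
(5,5): no bracket -> illegal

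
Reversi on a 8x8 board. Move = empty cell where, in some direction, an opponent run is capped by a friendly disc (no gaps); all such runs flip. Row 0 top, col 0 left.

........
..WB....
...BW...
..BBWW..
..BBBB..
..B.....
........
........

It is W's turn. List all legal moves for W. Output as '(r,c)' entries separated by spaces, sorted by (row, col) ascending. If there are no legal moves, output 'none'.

(0,2): flips 1 -> legal
(0,3): no bracket -> illegal
(0,4): no bracket -> illegal
(1,4): flips 1 -> legal
(2,1): no bracket -> illegal
(2,2): flips 1 -> legal
(3,1): flips 2 -> legal
(3,6): no bracket -> illegal
(4,1): no bracket -> illegal
(4,6): no bracket -> illegal
(5,1): flips 2 -> legal
(5,3): flips 1 -> legal
(5,4): flips 1 -> legal
(5,5): flips 1 -> legal
(5,6): flips 1 -> legal
(6,1): flips 2 -> legal
(6,2): no bracket -> illegal
(6,3): no bracket -> illegal

Answer: (0,2) (1,4) (2,2) (3,1) (5,1) (5,3) (5,4) (5,5) (5,6) (6,1)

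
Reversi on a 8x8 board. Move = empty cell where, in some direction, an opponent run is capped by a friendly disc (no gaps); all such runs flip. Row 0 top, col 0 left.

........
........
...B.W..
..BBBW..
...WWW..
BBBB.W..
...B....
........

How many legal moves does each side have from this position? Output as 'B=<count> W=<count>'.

-- B to move --
(1,4): no bracket -> illegal
(1,5): no bracket -> illegal
(1,6): flips 1 -> legal
(2,4): no bracket -> illegal
(2,6): flips 2 -> legal
(3,6): flips 1 -> legal
(4,2): no bracket -> illegal
(4,6): no bracket -> illegal
(5,4): flips 2 -> legal
(5,6): flips 1 -> legal
(6,4): no bracket -> illegal
(6,5): no bracket -> illegal
(6,6): flips 2 -> legal
B mobility = 6
-- W to move --
(1,2): flips 2 -> legal
(1,3): flips 2 -> legal
(1,4): no bracket -> illegal
(2,1): flips 1 -> legal
(2,2): flips 1 -> legal
(2,4): flips 1 -> legal
(3,1): flips 3 -> legal
(4,0): no bracket -> illegal
(4,1): no bracket -> illegal
(4,2): no bracket -> illegal
(5,4): no bracket -> illegal
(6,0): no bracket -> illegal
(6,1): flips 1 -> legal
(6,2): flips 1 -> legal
(6,4): no bracket -> illegal
(7,2): no bracket -> illegal
(7,3): flips 2 -> legal
(7,4): no bracket -> illegal
W mobility = 9

Answer: B=6 W=9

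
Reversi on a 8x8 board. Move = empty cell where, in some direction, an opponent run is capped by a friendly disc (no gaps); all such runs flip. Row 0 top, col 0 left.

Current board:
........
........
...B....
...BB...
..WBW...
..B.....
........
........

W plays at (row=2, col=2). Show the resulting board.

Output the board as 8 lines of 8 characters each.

Place W at (2,2); scan 8 dirs for brackets.
Dir NW: first cell '.' (not opp) -> no flip
Dir N: first cell '.' (not opp) -> no flip
Dir NE: first cell '.' (not opp) -> no flip
Dir W: first cell '.' (not opp) -> no flip
Dir E: opp run (2,3), next='.' -> no flip
Dir SW: first cell '.' (not opp) -> no flip
Dir S: first cell '.' (not opp) -> no flip
Dir SE: opp run (3,3) capped by W -> flip
All flips: (3,3)

Answer: ........
........
..WB....
...WB...
..WBW...
..B.....
........
........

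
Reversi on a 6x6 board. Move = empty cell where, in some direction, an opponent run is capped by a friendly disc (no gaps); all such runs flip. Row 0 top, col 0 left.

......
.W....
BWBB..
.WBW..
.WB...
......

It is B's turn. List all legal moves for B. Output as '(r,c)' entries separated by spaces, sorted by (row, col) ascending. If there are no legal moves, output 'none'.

Answer: (0,0) (0,2) (1,0) (2,4) (3,0) (3,4) (4,0) (4,3) (4,4) (5,0)

Derivation:
(0,0): flips 1 -> legal
(0,1): no bracket -> illegal
(0,2): flips 1 -> legal
(1,0): flips 1 -> legal
(1,2): no bracket -> illegal
(2,4): flips 1 -> legal
(3,0): flips 1 -> legal
(3,4): flips 1 -> legal
(4,0): flips 2 -> legal
(4,3): flips 1 -> legal
(4,4): flips 1 -> legal
(5,0): flips 1 -> legal
(5,1): no bracket -> illegal
(5,2): no bracket -> illegal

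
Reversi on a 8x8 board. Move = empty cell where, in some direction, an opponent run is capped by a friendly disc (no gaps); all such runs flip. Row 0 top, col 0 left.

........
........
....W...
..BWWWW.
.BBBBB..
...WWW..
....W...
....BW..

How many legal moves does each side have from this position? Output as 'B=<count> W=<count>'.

-- B to move --
(1,3): no bracket -> illegal
(1,4): flips 2 -> legal
(1,5): flips 2 -> legal
(2,2): flips 1 -> legal
(2,3): flips 2 -> legal
(2,5): flips 2 -> legal
(2,6): flips 1 -> legal
(2,7): flips 1 -> legal
(3,7): flips 4 -> legal
(4,6): no bracket -> illegal
(4,7): no bracket -> illegal
(5,2): no bracket -> illegal
(5,6): no bracket -> illegal
(6,2): flips 1 -> legal
(6,3): flips 2 -> legal
(6,5): flips 2 -> legal
(6,6): flips 1 -> legal
(7,3): no bracket -> illegal
(7,6): flips 1 -> legal
B mobility = 13
-- W to move --
(2,1): flips 2 -> legal
(2,2): no bracket -> illegal
(2,3): no bracket -> illegal
(3,0): no bracket -> illegal
(3,1): flips 2 -> legal
(4,0): no bracket -> illegal
(4,6): no bracket -> illegal
(5,0): no bracket -> illegal
(5,1): flips 1 -> legal
(5,2): flips 1 -> legal
(5,6): flips 1 -> legal
(6,3): no bracket -> illegal
(6,5): no bracket -> illegal
(7,3): flips 1 -> legal
W mobility = 6

Answer: B=13 W=6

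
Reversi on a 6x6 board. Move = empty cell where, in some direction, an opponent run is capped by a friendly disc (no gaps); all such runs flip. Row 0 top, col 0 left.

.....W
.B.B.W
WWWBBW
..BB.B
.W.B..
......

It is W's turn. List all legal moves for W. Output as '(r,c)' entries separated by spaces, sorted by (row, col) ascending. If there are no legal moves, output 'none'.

(0,0): flips 1 -> legal
(0,1): flips 1 -> legal
(0,2): flips 1 -> legal
(0,3): no bracket -> illegal
(0,4): flips 1 -> legal
(1,0): no bracket -> illegal
(1,2): no bracket -> illegal
(1,4): flips 2 -> legal
(3,1): no bracket -> illegal
(3,4): no bracket -> illegal
(4,2): flips 3 -> legal
(4,4): flips 1 -> legal
(4,5): flips 1 -> legal
(5,2): no bracket -> illegal
(5,3): no bracket -> illegal
(5,4): flips 2 -> legal

Answer: (0,0) (0,1) (0,2) (0,4) (1,4) (4,2) (4,4) (4,5) (5,4)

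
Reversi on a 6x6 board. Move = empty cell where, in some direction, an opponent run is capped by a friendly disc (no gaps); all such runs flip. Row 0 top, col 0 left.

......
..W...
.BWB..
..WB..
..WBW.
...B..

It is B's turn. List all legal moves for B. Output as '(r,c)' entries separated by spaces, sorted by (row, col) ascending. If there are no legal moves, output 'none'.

(0,1): flips 1 -> legal
(0,2): no bracket -> illegal
(0,3): flips 1 -> legal
(1,1): flips 1 -> legal
(1,3): no bracket -> illegal
(3,1): flips 2 -> legal
(3,4): no bracket -> illegal
(3,5): flips 1 -> legal
(4,1): flips 2 -> legal
(4,5): flips 1 -> legal
(5,1): flips 1 -> legal
(5,2): no bracket -> illegal
(5,4): no bracket -> illegal
(5,5): flips 1 -> legal

Answer: (0,1) (0,3) (1,1) (3,1) (3,5) (4,1) (4,5) (5,1) (5,5)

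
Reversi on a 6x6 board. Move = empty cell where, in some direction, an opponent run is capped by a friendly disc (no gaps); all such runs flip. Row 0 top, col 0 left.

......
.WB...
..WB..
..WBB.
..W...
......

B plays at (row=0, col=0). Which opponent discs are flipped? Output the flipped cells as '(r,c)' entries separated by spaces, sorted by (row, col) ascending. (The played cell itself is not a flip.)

Answer: (1,1) (2,2)

Derivation:
Dir NW: edge -> no flip
Dir N: edge -> no flip
Dir NE: edge -> no flip
Dir W: edge -> no flip
Dir E: first cell '.' (not opp) -> no flip
Dir SW: edge -> no flip
Dir S: first cell '.' (not opp) -> no flip
Dir SE: opp run (1,1) (2,2) capped by B -> flip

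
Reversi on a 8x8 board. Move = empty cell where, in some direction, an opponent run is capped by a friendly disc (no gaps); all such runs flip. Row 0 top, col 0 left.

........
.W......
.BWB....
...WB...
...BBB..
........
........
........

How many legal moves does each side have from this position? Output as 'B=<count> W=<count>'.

Answer: B=3 W=7

Derivation:
-- B to move --
(0,0): flips 3 -> legal
(0,1): flips 1 -> legal
(0,2): no bracket -> illegal
(1,0): no bracket -> illegal
(1,2): no bracket -> illegal
(1,3): no bracket -> illegal
(2,0): no bracket -> illegal
(2,4): no bracket -> illegal
(3,1): no bracket -> illegal
(3,2): flips 1 -> legal
(4,2): no bracket -> illegal
B mobility = 3
-- W to move --
(1,0): no bracket -> illegal
(1,2): no bracket -> illegal
(1,3): flips 1 -> legal
(1,4): no bracket -> illegal
(2,0): flips 1 -> legal
(2,4): flips 1 -> legal
(2,5): no bracket -> illegal
(3,0): no bracket -> illegal
(3,1): flips 1 -> legal
(3,2): no bracket -> illegal
(3,5): flips 1 -> legal
(3,6): no bracket -> illegal
(4,2): no bracket -> illegal
(4,6): no bracket -> illegal
(5,2): no bracket -> illegal
(5,3): flips 1 -> legal
(5,4): no bracket -> illegal
(5,5): flips 1 -> legal
(5,6): no bracket -> illegal
W mobility = 7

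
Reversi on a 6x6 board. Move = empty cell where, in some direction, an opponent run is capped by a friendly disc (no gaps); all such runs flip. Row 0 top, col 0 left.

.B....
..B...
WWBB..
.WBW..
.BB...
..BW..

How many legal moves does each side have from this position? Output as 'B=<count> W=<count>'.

-- B to move --
(1,0): flips 1 -> legal
(1,1): flips 2 -> legal
(2,4): flips 1 -> legal
(3,0): flips 2 -> legal
(3,4): flips 1 -> legal
(4,0): flips 1 -> legal
(4,3): flips 1 -> legal
(4,4): flips 1 -> legal
(5,4): flips 1 -> legal
B mobility = 9
-- W to move --
(0,0): no bracket -> illegal
(0,2): no bracket -> illegal
(0,3): flips 1 -> legal
(1,0): no bracket -> illegal
(1,1): flips 1 -> legal
(1,3): flips 2 -> legal
(1,4): no bracket -> illegal
(2,4): flips 2 -> legal
(3,0): no bracket -> illegal
(3,4): no bracket -> illegal
(4,0): no bracket -> illegal
(4,3): flips 1 -> legal
(5,0): no bracket -> illegal
(5,1): flips 3 -> legal
W mobility = 6

Answer: B=9 W=6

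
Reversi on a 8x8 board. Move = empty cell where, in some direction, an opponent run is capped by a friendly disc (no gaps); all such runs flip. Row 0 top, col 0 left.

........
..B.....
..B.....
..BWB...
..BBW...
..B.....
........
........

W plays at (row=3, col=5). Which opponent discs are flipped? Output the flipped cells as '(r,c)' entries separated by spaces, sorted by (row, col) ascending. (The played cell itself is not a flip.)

Dir NW: first cell '.' (not opp) -> no flip
Dir N: first cell '.' (not opp) -> no flip
Dir NE: first cell '.' (not opp) -> no flip
Dir W: opp run (3,4) capped by W -> flip
Dir E: first cell '.' (not opp) -> no flip
Dir SW: first cell 'W' (not opp) -> no flip
Dir S: first cell '.' (not opp) -> no flip
Dir SE: first cell '.' (not opp) -> no flip

Answer: (3,4)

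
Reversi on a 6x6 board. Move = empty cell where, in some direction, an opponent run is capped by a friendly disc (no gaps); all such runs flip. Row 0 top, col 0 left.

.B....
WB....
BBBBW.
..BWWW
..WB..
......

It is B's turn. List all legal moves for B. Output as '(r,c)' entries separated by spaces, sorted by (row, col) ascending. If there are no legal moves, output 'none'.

(0,0): flips 1 -> legal
(1,3): no bracket -> illegal
(1,4): no bracket -> illegal
(1,5): no bracket -> illegal
(2,5): flips 2 -> legal
(3,1): no bracket -> illegal
(4,1): flips 1 -> legal
(4,4): flips 1 -> legal
(4,5): flips 1 -> legal
(5,1): no bracket -> illegal
(5,2): flips 1 -> legal
(5,3): no bracket -> illegal

Answer: (0,0) (2,5) (4,1) (4,4) (4,5) (5,2)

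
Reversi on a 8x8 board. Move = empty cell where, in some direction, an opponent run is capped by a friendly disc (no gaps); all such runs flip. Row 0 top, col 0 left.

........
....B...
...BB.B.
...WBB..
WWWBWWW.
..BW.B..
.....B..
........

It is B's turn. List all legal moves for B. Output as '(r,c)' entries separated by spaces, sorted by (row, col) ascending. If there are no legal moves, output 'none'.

(2,2): flips 2 -> legal
(3,0): flips 1 -> legal
(3,1): no bracket -> illegal
(3,2): flips 2 -> legal
(3,6): no bracket -> illegal
(3,7): flips 1 -> legal
(4,7): flips 3 -> legal
(5,0): no bracket -> illegal
(5,1): flips 2 -> legal
(5,4): flips 2 -> legal
(5,6): flips 1 -> legal
(5,7): flips 1 -> legal
(6,2): flips 2 -> legal
(6,3): flips 1 -> legal
(6,4): no bracket -> illegal

Answer: (2,2) (3,0) (3,2) (3,7) (4,7) (5,1) (5,4) (5,6) (5,7) (6,2) (6,3)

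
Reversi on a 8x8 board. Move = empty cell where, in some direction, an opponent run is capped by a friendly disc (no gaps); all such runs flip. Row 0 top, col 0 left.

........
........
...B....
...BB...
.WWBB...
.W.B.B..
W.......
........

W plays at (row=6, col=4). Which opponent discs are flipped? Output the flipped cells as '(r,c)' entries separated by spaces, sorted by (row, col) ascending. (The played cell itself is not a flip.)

Dir NW: opp run (5,3) capped by W -> flip
Dir N: first cell '.' (not opp) -> no flip
Dir NE: opp run (5,5), next='.' -> no flip
Dir W: first cell '.' (not opp) -> no flip
Dir E: first cell '.' (not opp) -> no flip
Dir SW: first cell '.' (not opp) -> no flip
Dir S: first cell '.' (not opp) -> no flip
Dir SE: first cell '.' (not opp) -> no flip

Answer: (5,3)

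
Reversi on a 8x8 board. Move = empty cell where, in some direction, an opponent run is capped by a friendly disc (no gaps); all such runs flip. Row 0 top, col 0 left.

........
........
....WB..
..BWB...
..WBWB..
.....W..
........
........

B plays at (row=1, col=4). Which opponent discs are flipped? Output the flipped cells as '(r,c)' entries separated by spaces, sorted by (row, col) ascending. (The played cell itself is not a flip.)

Dir NW: first cell '.' (not opp) -> no flip
Dir N: first cell '.' (not opp) -> no flip
Dir NE: first cell '.' (not opp) -> no flip
Dir W: first cell '.' (not opp) -> no flip
Dir E: first cell '.' (not opp) -> no flip
Dir SW: first cell '.' (not opp) -> no flip
Dir S: opp run (2,4) capped by B -> flip
Dir SE: first cell 'B' (not opp) -> no flip

Answer: (2,4)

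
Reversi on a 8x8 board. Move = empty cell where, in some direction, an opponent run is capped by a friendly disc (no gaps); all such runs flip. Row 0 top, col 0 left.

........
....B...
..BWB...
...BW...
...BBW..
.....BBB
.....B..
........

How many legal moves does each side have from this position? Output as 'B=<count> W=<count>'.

Answer: B=6 W=11

Derivation:
-- B to move --
(1,2): flips 3 -> legal
(1,3): flips 1 -> legal
(2,5): flips 1 -> legal
(3,2): flips 1 -> legal
(3,5): flips 2 -> legal
(3,6): no bracket -> illegal
(4,6): flips 1 -> legal
(5,4): no bracket -> illegal
B mobility = 6
-- W to move --
(0,3): no bracket -> illegal
(0,4): flips 2 -> legal
(0,5): flips 1 -> legal
(1,1): no bracket -> illegal
(1,2): no bracket -> illegal
(1,3): no bracket -> illegal
(1,5): no bracket -> illegal
(2,1): flips 1 -> legal
(2,5): flips 1 -> legal
(3,1): no bracket -> illegal
(3,2): flips 1 -> legal
(3,5): no bracket -> illegal
(4,2): flips 2 -> legal
(4,6): no bracket -> illegal
(4,7): no bracket -> illegal
(5,2): flips 1 -> legal
(5,3): flips 2 -> legal
(5,4): flips 1 -> legal
(6,4): no bracket -> illegal
(6,6): no bracket -> illegal
(6,7): flips 1 -> legal
(7,4): no bracket -> illegal
(7,5): flips 2 -> legal
(7,6): no bracket -> illegal
W mobility = 11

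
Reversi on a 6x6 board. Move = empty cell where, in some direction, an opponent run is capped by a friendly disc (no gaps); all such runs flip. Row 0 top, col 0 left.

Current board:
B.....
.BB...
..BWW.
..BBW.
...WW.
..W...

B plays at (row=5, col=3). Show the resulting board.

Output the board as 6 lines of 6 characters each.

Answer: B.....
.BB...
..BWW.
..BBW.
...BW.
..WB..

Derivation:
Place B at (5,3); scan 8 dirs for brackets.
Dir NW: first cell '.' (not opp) -> no flip
Dir N: opp run (4,3) capped by B -> flip
Dir NE: opp run (4,4), next='.' -> no flip
Dir W: opp run (5,2), next='.' -> no flip
Dir E: first cell '.' (not opp) -> no flip
Dir SW: edge -> no flip
Dir S: edge -> no flip
Dir SE: edge -> no flip
All flips: (4,3)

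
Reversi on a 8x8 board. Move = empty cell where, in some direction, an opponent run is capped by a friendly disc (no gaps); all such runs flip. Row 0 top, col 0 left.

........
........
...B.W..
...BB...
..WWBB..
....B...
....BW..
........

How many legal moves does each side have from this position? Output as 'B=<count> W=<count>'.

Answer: B=8 W=4

Derivation:
-- B to move --
(1,4): no bracket -> illegal
(1,5): no bracket -> illegal
(1,6): flips 1 -> legal
(2,4): no bracket -> illegal
(2,6): no bracket -> illegal
(3,1): no bracket -> illegal
(3,2): flips 1 -> legal
(3,5): no bracket -> illegal
(3,6): no bracket -> illegal
(4,1): flips 2 -> legal
(5,1): flips 1 -> legal
(5,2): flips 1 -> legal
(5,3): flips 1 -> legal
(5,5): no bracket -> illegal
(5,6): no bracket -> illegal
(6,6): flips 1 -> legal
(7,4): no bracket -> illegal
(7,5): no bracket -> illegal
(7,6): flips 1 -> legal
B mobility = 8
-- W to move --
(1,2): no bracket -> illegal
(1,3): flips 2 -> legal
(1,4): no bracket -> illegal
(2,2): no bracket -> illegal
(2,4): flips 1 -> legal
(3,2): no bracket -> illegal
(3,5): no bracket -> illegal
(3,6): no bracket -> illegal
(4,6): flips 2 -> legal
(5,3): no bracket -> illegal
(5,5): no bracket -> illegal
(5,6): no bracket -> illegal
(6,3): flips 1 -> legal
(7,3): no bracket -> illegal
(7,4): no bracket -> illegal
(7,5): no bracket -> illegal
W mobility = 4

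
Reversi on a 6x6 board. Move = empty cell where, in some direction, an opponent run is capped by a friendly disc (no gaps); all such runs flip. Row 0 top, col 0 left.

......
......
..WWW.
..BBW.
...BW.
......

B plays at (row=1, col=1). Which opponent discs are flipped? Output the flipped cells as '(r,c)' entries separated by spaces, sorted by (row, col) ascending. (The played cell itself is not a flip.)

Answer: (2,2)

Derivation:
Dir NW: first cell '.' (not opp) -> no flip
Dir N: first cell '.' (not opp) -> no flip
Dir NE: first cell '.' (not opp) -> no flip
Dir W: first cell '.' (not opp) -> no flip
Dir E: first cell '.' (not opp) -> no flip
Dir SW: first cell '.' (not opp) -> no flip
Dir S: first cell '.' (not opp) -> no flip
Dir SE: opp run (2,2) capped by B -> flip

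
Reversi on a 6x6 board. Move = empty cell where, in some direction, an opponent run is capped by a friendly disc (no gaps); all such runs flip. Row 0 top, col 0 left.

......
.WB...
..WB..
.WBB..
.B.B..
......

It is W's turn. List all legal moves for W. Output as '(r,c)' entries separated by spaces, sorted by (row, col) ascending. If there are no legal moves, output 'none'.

Answer: (0,2) (1,3) (2,4) (3,4) (4,2) (4,4) (5,1)

Derivation:
(0,1): no bracket -> illegal
(0,2): flips 1 -> legal
(0,3): no bracket -> illegal
(1,3): flips 1 -> legal
(1,4): no bracket -> illegal
(2,1): no bracket -> illegal
(2,4): flips 1 -> legal
(3,0): no bracket -> illegal
(3,4): flips 2 -> legal
(4,0): no bracket -> illegal
(4,2): flips 1 -> legal
(4,4): flips 1 -> legal
(5,0): no bracket -> illegal
(5,1): flips 1 -> legal
(5,2): no bracket -> illegal
(5,3): no bracket -> illegal
(5,4): no bracket -> illegal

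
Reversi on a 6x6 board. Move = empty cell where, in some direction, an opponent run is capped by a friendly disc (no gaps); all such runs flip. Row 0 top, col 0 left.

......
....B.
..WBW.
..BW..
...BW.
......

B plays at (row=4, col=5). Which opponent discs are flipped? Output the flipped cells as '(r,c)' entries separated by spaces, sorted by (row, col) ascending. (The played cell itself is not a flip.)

Answer: (4,4)

Derivation:
Dir NW: first cell '.' (not opp) -> no flip
Dir N: first cell '.' (not opp) -> no flip
Dir NE: edge -> no flip
Dir W: opp run (4,4) capped by B -> flip
Dir E: edge -> no flip
Dir SW: first cell '.' (not opp) -> no flip
Dir S: first cell '.' (not opp) -> no flip
Dir SE: edge -> no flip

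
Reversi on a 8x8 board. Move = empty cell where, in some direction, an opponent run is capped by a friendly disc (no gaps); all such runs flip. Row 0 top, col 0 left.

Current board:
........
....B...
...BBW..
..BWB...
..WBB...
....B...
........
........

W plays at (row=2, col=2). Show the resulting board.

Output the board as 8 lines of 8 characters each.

Answer: ........
....B...
..WWWW..
..WWB...
..WBB...
....B...
........
........

Derivation:
Place W at (2,2); scan 8 dirs for brackets.
Dir NW: first cell '.' (not opp) -> no flip
Dir N: first cell '.' (not opp) -> no flip
Dir NE: first cell '.' (not opp) -> no flip
Dir W: first cell '.' (not opp) -> no flip
Dir E: opp run (2,3) (2,4) capped by W -> flip
Dir SW: first cell '.' (not opp) -> no flip
Dir S: opp run (3,2) capped by W -> flip
Dir SE: first cell 'W' (not opp) -> no flip
All flips: (2,3) (2,4) (3,2)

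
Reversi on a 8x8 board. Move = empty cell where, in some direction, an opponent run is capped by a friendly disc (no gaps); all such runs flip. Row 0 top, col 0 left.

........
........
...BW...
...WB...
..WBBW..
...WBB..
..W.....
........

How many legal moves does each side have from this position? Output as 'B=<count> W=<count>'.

Answer: B=12 W=9

Derivation:
-- B to move --
(1,3): no bracket -> illegal
(1,4): flips 1 -> legal
(1,5): no bracket -> illegal
(2,2): flips 1 -> legal
(2,5): flips 1 -> legal
(3,1): no bracket -> illegal
(3,2): flips 1 -> legal
(3,5): flips 1 -> legal
(3,6): flips 1 -> legal
(4,1): flips 1 -> legal
(4,6): flips 1 -> legal
(5,1): no bracket -> illegal
(5,2): flips 1 -> legal
(5,6): flips 1 -> legal
(6,1): no bracket -> illegal
(6,3): flips 1 -> legal
(6,4): no bracket -> illegal
(7,1): flips 2 -> legal
(7,2): no bracket -> illegal
(7,3): no bracket -> illegal
B mobility = 12
-- W to move --
(1,2): flips 2 -> legal
(1,3): flips 1 -> legal
(1,4): no bracket -> illegal
(2,2): flips 1 -> legal
(2,5): no bracket -> illegal
(3,2): no bracket -> illegal
(3,5): flips 2 -> legal
(4,6): no bracket -> illegal
(5,2): no bracket -> illegal
(5,6): flips 2 -> legal
(6,3): flips 1 -> legal
(6,4): flips 3 -> legal
(6,5): flips 1 -> legal
(6,6): flips 2 -> legal
W mobility = 9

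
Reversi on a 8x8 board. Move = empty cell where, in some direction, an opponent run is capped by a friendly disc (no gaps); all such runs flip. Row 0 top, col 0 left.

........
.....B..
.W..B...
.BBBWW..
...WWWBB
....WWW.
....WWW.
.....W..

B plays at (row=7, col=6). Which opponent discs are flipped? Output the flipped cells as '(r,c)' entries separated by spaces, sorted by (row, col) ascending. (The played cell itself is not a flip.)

Dir NW: opp run (6,5) (5,4) (4,3) capped by B -> flip
Dir N: opp run (6,6) (5,6) capped by B -> flip
Dir NE: first cell '.' (not opp) -> no flip
Dir W: opp run (7,5), next='.' -> no flip
Dir E: first cell '.' (not opp) -> no flip
Dir SW: edge -> no flip
Dir S: edge -> no flip
Dir SE: edge -> no flip

Answer: (4,3) (5,4) (5,6) (6,5) (6,6)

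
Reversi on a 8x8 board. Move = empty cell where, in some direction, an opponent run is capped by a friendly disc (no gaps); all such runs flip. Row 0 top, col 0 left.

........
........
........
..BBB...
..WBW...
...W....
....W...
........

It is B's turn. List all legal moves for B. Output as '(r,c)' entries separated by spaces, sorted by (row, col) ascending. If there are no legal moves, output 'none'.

(3,1): no bracket -> illegal
(3,5): no bracket -> illegal
(4,1): flips 1 -> legal
(4,5): flips 1 -> legal
(5,1): flips 1 -> legal
(5,2): flips 1 -> legal
(5,4): flips 1 -> legal
(5,5): flips 1 -> legal
(6,2): no bracket -> illegal
(6,3): flips 1 -> legal
(6,5): no bracket -> illegal
(7,3): no bracket -> illegal
(7,4): no bracket -> illegal
(7,5): no bracket -> illegal

Answer: (4,1) (4,5) (5,1) (5,2) (5,4) (5,5) (6,3)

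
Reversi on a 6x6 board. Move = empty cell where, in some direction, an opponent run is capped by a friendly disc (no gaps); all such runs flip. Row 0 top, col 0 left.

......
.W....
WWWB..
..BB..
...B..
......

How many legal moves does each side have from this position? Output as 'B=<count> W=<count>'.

Answer: B=3 W=4

Derivation:
-- B to move --
(0,0): flips 2 -> legal
(0,1): no bracket -> illegal
(0,2): no bracket -> illegal
(1,0): flips 1 -> legal
(1,2): flips 1 -> legal
(1,3): no bracket -> illegal
(3,0): no bracket -> illegal
(3,1): no bracket -> illegal
B mobility = 3
-- W to move --
(1,2): no bracket -> illegal
(1,3): no bracket -> illegal
(1,4): no bracket -> illegal
(2,4): flips 1 -> legal
(3,1): no bracket -> illegal
(3,4): no bracket -> illegal
(4,1): no bracket -> illegal
(4,2): flips 1 -> legal
(4,4): flips 1 -> legal
(5,2): no bracket -> illegal
(5,3): no bracket -> illegal
(5,4): flips 2 -> legal
W mobility = 4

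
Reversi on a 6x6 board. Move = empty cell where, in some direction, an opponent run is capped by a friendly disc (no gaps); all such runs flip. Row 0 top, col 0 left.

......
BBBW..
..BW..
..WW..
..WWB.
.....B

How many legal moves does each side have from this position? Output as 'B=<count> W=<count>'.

Answer: B=6 W=6

Derivation:
-- B to move --
(0,2): no bracket -> illegal
(0,3): no bracket -> illegal
(0,4): flips 1 -> legal
(1,4): flips 1 -> legal
(2,1): no bracket -> illegal
(2,4): flips 1 -> legal
(3,1): no bracket -> illegal
(3,4): flips 1 -> legal
(4,1): flips 2 -> legal
(5,1): no bracket -> illegal
(5,2): flips 2 -> legal
(5,3): no bracket -> illegal
(5,4): no bracket -> illegal
B mobility = 6
-- W to move --
(0,0): flips 2 -> legal
(0,1): flips 1 -> legal
(0,2): flips 2 -> legal
(0,3): no bracket -> illegal
(2,0): no bracket -> illegal
(2,1): flips 1 -> legal
(3,1): flips 1 -> legal
(3,4): no bracket -> illegal
(3,5): no bracket -> illegal
(4,5): flips 1 -> legal
(5,3): no bracket -> illegal
(5,4): no bracket -> illegal
W mobility = 6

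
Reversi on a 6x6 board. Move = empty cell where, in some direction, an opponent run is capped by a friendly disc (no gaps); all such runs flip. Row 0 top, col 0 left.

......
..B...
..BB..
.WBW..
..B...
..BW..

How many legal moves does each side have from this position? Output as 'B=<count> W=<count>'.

Answer: B=8 W=3

Derivation:
-- B to move --
(2,0): flips 1 -> legal
(2,1): no bracket -> illegal
(2,4): flips 1 -> legal
(3,0): flips 1 -> legal
(3,4): flips 1 -> legal
(4,0): flips 1 -> legal
(4,1): no bracket -> illegal
(4,3): flips 1 -> legal
(4,4): flips 1 -> legal
(5,4): flips 1 -> legal
B mobility = 8
-- W to move --
(0,1): no bracket -> illegal
(0,2): no bracket -> illegal
(0,3): no bracket -> illegal
(1,1): flips 1 -> legal
(1,3): flips 2 -> legal
(1,4): no bracket -> illegal
(2,1): no bracket -> illegal
(2,4): no bracket -> illegal
(3,4): no bracket -> illegal
(4,1): no bracket -> illegal
(4,3): no bracket -> illegal
(5,1): flips 2 -> legal
W mobility = 3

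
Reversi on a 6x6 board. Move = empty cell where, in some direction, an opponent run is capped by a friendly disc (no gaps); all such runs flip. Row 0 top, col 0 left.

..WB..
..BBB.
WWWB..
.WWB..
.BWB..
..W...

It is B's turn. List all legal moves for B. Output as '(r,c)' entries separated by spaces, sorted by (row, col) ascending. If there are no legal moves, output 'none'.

(0,1): flips 1 -> legal
(1,0): flips 2 -> legal
(1,1): flips 3 -> legal
(3,0): flips 3 -> legal
(4,0): flips 2 -> legal
(5,1): flips 1 -> legal
(5,3): no bracket -> illegal

Answer: (0,1) (1,0) (1,1) (3,0) (4,0) (5,1)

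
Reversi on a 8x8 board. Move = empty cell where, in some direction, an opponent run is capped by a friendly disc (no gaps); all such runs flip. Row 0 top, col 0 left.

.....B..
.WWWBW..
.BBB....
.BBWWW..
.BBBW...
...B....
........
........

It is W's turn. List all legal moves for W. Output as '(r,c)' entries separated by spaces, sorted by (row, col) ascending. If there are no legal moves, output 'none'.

Answer: (3,0) (4,0) (5,1) (5,2) (6,2) (6,3)

Derivation:
(0,3): no bracket -> illegal
(0,4): no bracket -> illegal
(0,6): no bracket -> illegal
(1,0): no bracket -> illegal
(1,6): no bracket -> illegal
(2,0): no bracket -> illegal
(2,4): no bracket -> illegal
(2,5): no bracket -> illegal
(3,0): flips 3 -> legal
(4,0): flips 5 -> legal
(5,0): no bracket -> illegal
(5,1): flips 4 -> legal
(5,2): flips 4 -> legal
(5,4): no bracket -> illegal
(6,2): flips 1 -> legal
(6,3): flips 2 -> legal
(6,4): no bracket -> illegal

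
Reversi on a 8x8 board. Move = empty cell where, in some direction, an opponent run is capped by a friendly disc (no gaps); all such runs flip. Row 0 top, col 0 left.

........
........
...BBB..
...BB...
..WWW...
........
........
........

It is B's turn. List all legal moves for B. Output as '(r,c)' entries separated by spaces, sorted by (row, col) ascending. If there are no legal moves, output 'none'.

Answer: (5,1) (5,2) (5,3) (5,4) (5,5)

Derivation:
(3,1): no bracket -> illegal
(3,2): no bracket -> illegal
(3,5): no bracket -> illegal
(4,1): no bracket -> illegal
(4,5): no bracket -> illegal
(5,1): flips 1 -> legal
(5,2): flips 1 -> legal
(5,3): flips 1 -> legal
(5,4): flips 1 -> legal
(5,5): flips 1 -> legal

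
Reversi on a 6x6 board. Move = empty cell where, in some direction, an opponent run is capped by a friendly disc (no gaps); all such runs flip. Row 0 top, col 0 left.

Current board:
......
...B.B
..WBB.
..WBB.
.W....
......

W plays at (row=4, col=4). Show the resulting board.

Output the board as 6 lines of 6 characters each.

Place W at (4,4); scan 8 dirs for brackets.
Dir NW: opp run (3,3) capped by W -> flip
Dir N: opp run (3,4) (2,4), next='.' -> no flip
Dir NE: first cell '.' (not opp) -> no flip
Dir W: first cell '.' (not opp) -> no flip
Dir E: first cell '.' (not opp) -> no flip
Dir SW: first cell '.' (not opp) -> no flip
Dir S: first cell '.' (not opp) -> no flip
Dir SE: first cell '.' (not opp) -> no flip
All flips: (3,3)

Answer: ......
...B.B
..WBB.
..WWB.
.W..W.
......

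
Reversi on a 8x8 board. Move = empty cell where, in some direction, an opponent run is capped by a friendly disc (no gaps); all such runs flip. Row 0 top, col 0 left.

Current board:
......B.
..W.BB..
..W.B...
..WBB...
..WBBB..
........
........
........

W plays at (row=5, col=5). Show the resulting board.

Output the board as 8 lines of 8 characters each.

Place W at (5,5); scan 8 dirs for brackets.
Dir NW: opp run (4,4) (3,3) capped by W -> flip
Dir N: opp run (4,5), next='.' -> no flip
Dir NE: first cell '.' (not opp) -> no flip
Dir W: first cell '.' (not opp) -> no flip
Dir E: first cell '.' (not opp) -> no flip
Dir SW: first cell '.' (not opp) -> no flip
Dir S: first cell '.' (not opp) -> no flip
Dir SE: first cell '.' (not opp) -> no flip
All flips: (3,3) (4,4)

Answer: ......B.
..W.BB..
..W.B...
..WWB...
..WBWB..
.....W..
........
........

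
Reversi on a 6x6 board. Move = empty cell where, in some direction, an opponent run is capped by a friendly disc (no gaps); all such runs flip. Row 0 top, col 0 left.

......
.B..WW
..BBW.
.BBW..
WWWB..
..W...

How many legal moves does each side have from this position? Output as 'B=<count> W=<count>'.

Answer: B=7 W=9

Derivation:
-- B to move --
(0,3): no bracket -> illegal
(0,4): no bracket -> illegal
(0,5): flips 1 -> legal
(1,3): no bracket -> illegal
(2,5): flips 1 -> legal
(3,0): no bracket -> illegal
(3,4): flips 1 -> legal
(3,5): no bracket -> illegal
(4,4): flips 1 -> legal
(5,0): flips 1 -> legal
(5,1): flips 1 -> legal
(5,3): flips 1 -> legal
B mobility = 7
-- W to move --
(0,0): flips 2 -> legal
(0,1): no bracket -> illegal
(0,2): no bracket -> illegal
(1,0): no bracket -> illegal
(1,2): flips 2 -> legal
(1,3): flips 3 -> legal
(2,0): flips 1 -> legal
(2,1): flips 3 -> legal
(3,0): flips 2 -> legal
(3,4): flips 1 -> legal
(4,4): flips 1 -> legal
(5,3): flips 1 -> legal
(5,4): no bracket -> illegal
W mobility = 9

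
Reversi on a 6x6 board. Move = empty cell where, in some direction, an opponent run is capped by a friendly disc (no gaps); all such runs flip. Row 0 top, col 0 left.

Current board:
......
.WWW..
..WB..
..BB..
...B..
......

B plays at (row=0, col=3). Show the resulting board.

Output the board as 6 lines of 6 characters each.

Place B at (0,3); scan 8 dirs for brackets.
Dir NW: edge -> no flip
Dir N: edge -> no flip
Dir NE: edge -> no flip
Dir W: first cell '.' (not opp) -> no flip
Dir E: first cell '.' (not opp) -> no flip
Dir SW: opp run (1,2), next='.' -> no flip
Dir S: opp run (1,3) capped by B -> flip
Dir SE: first cell '.' (not opp) -> no flip
All flips: (1,3)

Answer: ...B..
.WWB..
..WB..
..BB..
...B..
......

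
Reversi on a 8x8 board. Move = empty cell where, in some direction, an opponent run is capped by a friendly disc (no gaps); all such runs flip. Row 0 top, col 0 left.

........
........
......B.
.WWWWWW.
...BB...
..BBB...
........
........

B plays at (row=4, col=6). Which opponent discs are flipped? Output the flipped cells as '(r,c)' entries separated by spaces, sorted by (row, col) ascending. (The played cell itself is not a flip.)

Answer: (3,6)

Derivation:
Dir NW: opp run (3,5), next='.' -> no flip
Dir N: opp run (3,6) capped by B -> flip
Dir NE: first cell '.' (not opp) -> no flip
Dir W: first cell '.' (not opp) -> no flip
Dir E: first cell '.' (not opp) -> no flip
Dir SW: first cell '.' (not opp) -> no flip
Dir S: first cell '.' (not opp) -> no flip
Dir SE: first cell '.' (not opp) -> no flip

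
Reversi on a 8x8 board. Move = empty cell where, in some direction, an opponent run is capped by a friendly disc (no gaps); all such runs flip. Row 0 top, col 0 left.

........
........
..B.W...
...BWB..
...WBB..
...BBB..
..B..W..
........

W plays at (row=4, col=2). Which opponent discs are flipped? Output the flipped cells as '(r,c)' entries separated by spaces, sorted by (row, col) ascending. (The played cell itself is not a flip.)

Dir NW: first cell '.' (not opp) -> no flip
Dir N: first cell '.' (not opp) -> no flip
Dir NE: opp run (3,3) capped by W -> flip
Dir W: first cell '.' (not opp) -> no flip
Dir E: first cell 'W' (not opp) -> no flip
Dir SW: first cell '.' (not opp) -> no flip
Dir S: first cell '.' (not opp) -> no flip
Dir SE: opp run (5,3), next='.' -> no flip

Answer: (3,3)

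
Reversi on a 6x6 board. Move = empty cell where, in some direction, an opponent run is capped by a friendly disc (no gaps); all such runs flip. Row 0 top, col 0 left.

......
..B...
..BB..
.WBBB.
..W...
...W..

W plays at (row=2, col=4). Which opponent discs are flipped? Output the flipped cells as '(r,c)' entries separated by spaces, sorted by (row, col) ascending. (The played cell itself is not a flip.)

Answer: (3,3)

Derivation:
Dir NW: first cell '.' (not opp) -> no flip
Dir N: first cell '.' (not opp) -> no flip
Dir NE: first cell '.' (not opp) -> no flip
Dir W: opp run (2,3) (2,2), next='.' -> no flip
Dir E: first cell '.' (not opp) -> no flip
Dir SW: opp run (3,3) capped by W -> flip
Dir S: opp run (3,4), next='.' -> no flip
Dir SE: first cell '.' (not opp) -> no flip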